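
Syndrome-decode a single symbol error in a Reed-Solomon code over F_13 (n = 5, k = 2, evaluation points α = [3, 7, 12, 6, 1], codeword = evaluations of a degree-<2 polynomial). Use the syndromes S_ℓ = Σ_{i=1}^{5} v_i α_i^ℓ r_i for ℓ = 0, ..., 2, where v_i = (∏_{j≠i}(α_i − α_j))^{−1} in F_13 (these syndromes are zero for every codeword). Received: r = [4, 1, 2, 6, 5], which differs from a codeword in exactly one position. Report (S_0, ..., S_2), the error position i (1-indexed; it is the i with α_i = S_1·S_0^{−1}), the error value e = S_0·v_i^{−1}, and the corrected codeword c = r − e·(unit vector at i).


S = (7, 8, 11), error at position 1, error magnitude e = 9, c = [8, 1, 2, 6, 5].

Step 1: column multipliers v_i = (∏_{j≠i}(α_i − α_j))^{−1} mod 13.
  i = 1 (α = 3): (3−7)(3−12)(3−6)(3−1) = (−4)·(−9)·(−3)·2 = −216 ≡ 5, so v_1 = 5^{−1} = 8 (mod 13).
  i = 2 (α = 7): (7−3)(7−12)(7−6)(7−1) = 4·(−5)·1·6 = −120 ≡ 10, so v_2 = 10^{−1} = 4 (mod 13).
  i = 3 (α = 12): (12−3)(12−7)(12−6)(12−1) = 9·5·6·11 = 2970 ≡ 6, so v_3 = 6^{−1} = 11 (mod 13).
  i = 4 (α = 6): (6−3)(6−7)(6−12)(6−1) = 3·(−1)·(−6)·5 = 90 ≡ 12, so v_4 = 12^{−1} = 12 (mod 13).
  i = 5 (α = 1): (1−3)(1−7)(1−12)(1−6) = (−2)·(−6)·(−11)·(−5) = 660 ≡ 10, so v_5 = 10^{−1} = 4 (mod 13).
  v = [8, 4, 11, 12, 4].
Step 2: syndromes of r = [4, 1, 2, 6, 5] (all sums mod 13).
  S_0 = Σ v_i r_i = 8·4 + 4·1 + 11·2 + 12·6 + 4·5 = 150 ≡ 7.
  S_1 = Σ v_i α_i r_i = 8·3·4 + 4·7·1 + 11·12·2 + 12·6·6 + 4·1·5 = 840 ≡ 8.
  α_i^2 mod 13 = [9, 10, 1, 10, 1].
  S_2 = Σ v_i α_i^2 r_i = 8·9·4 + 4·10·1 + 11·1·2 + 12·10·6 + 4·1·5 = 1090 ≡ 11.
  S = (7, 8, 11) ≠ 0, so r is not a codeword (an error is present).
Step 3: locate the error. For a single error e at position i, S_ℓ = v_i·e·α_i^ℓ, so α_err = S_1/S_0.
  S_0^{−1} = 7^{−1} = 2 (mod 13), so α_err = 8·2 = 16 ≡ 3 = α_1. Error position i = 1.
  Consistency check: S_2/S_1 = 11·5 = 55 ≡ 3 = α_err ✓ (single-error assumption holds).
Step 4: error magnitude e = S_0/v_1 = S_0·∏_{j≠1}(α_1 − α_j) = 7·5 = 35 ≡ 9 (mod 13).
Step 5: correct position 1: c_1 = r_1 − e = 4 − 9 ≡ 8 (mod 13). Hence c = [8, 1, 2, 6, 5].
  Check: interpolating c through the α_i gives m(x) = 10 + 8·x (degree < 2) with m(α_i) = c_i for every i, so c is indeed a codeword.


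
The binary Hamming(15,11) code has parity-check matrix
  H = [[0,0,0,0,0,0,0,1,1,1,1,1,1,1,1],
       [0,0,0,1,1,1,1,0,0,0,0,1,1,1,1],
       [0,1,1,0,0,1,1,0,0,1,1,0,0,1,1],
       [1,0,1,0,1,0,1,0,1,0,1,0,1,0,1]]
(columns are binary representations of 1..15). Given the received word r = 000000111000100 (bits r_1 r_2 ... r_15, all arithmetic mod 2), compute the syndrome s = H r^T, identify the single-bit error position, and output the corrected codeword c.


s = (1, 0, 1, 1)^T, error position = 11, corrected codeword c = 000000111010100

Compute s = H r^T mod 2 one row at a time:
  s_1 = 1 + 1 + 0 + 0 + 0 + 1 + 0 + 0 = 3 ≡ 1 (mod 2).
  s_2 = 0 + 0 + 0 + 1 + 0 + 1 + 0 + 0 = 2 ≡ 0 (mod 2).
  s_3 = 0 + 0 + 0 + 1 + 0 + 0 + 0 + 0 = 1 ≡ 1 (mod 2).
  s_4 = 0 + 0 + 0 + 1 + 1 + 0 + 1 + 0 = 3 ≡ 1 (mod 2).
s = (1, 0, 1, 1)^T — this equals column 11 of H (binary 1011), so error is at position 11.
Correct: flip bit 11 of r = 000000111000100 to get c = 000000111010100.


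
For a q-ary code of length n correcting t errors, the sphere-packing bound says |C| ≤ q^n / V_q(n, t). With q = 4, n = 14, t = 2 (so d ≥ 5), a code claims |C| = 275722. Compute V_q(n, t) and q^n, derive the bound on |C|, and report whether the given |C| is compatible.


V_q(n, t) = 862, q^n = 268435456, Hamming bound = 311410, |C| = 275722 ≤ bound (satisfied).

Step 1: Compute V_q(n, t) = Σ_{j=0}^2 C(n, j) (q−1)^j.
  j = 0: C(14,0)·(3)^0 = 1·1 = 1.
  j = 1: C(14,1)·(3)^1 = 14·3 = 42.
  j = 2: C(14,2)·(3)^2 = 91·9 = 819.
  V_q(n, t) = 1 + 42 + 819 = 862.
Step 2: q^n = 4^14 = 268435456.
Step 3: Hamming bound ⌊q^n / V_q(n,t)⌋ = ⌊268435456/862⌋ = 311410.
Step 4: Compare |C| = 275722 to 311410: satisfied.
The claimed |C| lies below the Hamming bound.


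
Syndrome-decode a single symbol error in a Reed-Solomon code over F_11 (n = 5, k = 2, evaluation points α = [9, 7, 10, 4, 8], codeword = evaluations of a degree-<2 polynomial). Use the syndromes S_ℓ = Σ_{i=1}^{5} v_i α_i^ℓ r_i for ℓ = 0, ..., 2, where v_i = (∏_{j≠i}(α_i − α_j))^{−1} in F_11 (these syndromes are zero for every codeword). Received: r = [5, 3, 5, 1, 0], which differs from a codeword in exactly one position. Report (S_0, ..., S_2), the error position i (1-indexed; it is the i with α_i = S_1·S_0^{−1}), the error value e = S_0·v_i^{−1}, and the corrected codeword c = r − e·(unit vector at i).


S = (8, 6, 10), error at position 1, error magnitude e = 8, c = [8, 3, 5, 1, 0].

Step 1: column multipliers v_i = (∏_{j≠i}(α_i − α_j))^{−1} mod 11.
  i = 1 (α = 9): (9−7)(9−10)(9−4)(9−8) = 2·(−1)·5·1 = −10 ≡ 1, so v_1 = 1^{−1} = 1 (mod 11).
  i = 2 (α = 7): (7−9)(7−10)(7−4)(7−8) = (−2)·(−3)·3·(−1) = −18 ≡ 4, so v_2 = 4^{−1} = 3 (mod 11).
  i = 3 (α = 10): (10−9)(10−7)(10−4)(10−8) = 1·3·6·2 = 36 ≡ 3, so v_3 = 3^{−1} = 4 (mod 11).
  i = 4 (α = 4): (4−9)(4−7)(4−10)(4−8) = (−5)·(−3)·(−6)·(−4) = 360 ≡ 8, so v_4 = 8^{−1} = 7 (mod 11).
  i = 5 (α = 8): (8−9)(8−7)(8−10)(8−4) = (−1)·1·(−2)·4 = 8 ≡ 8, so v_5 = 8^{−1} = 7 (mod 11).
  v = [1, 3, 4, 7, 7].
Step 2: syndromes of r = [5, 3, 5, 1, 0] (all sums mod 11).
  S_0 = Σ v_i r_i = 1·5 + 3·3 + 4·5 + 7·1 + 7·0 = 41 ≡ 8.
  S_1 = Σ v_i α_i r_i = 1·9·5 + 3·7·3 + 4·10·5 + 7·4·1 + 7·8·0 = 336 ≡ 6.
  α_i^2 mod 11 = [4, 5, 1, 5, 9].
  S_2 = Σ v_i α_i^2 r_i = 1·4·5 + 3·5·3 + 4·1·5 + 7·5·1 + 7·9·0 = 120 ≡ 10.
  S = (8, 6, 10) ≠ 0, so r is not a codeword (an error is present).
Step 3: locate the error. For a single error e at position i, S_ℓ = v_i·e·α_i^ℓ, so α_err = S_1/S_0.
  S_0^{−1} = 8^{−1} = 7 (mod 11), so α_err = 6·7 = 42 ≡ 9 = α_1. Error position i = 1.
  Consistency check: S_2/S_1 = 10·2 = 20 ≡ 9 = α_err ✓ (single-error assumption holds).
Step 4: error magnitude e = S_0/v_1 = S_0·∏_{j≠1}(α_1 − α_j) = 8·1 = 8 ≡ 8 (mod 11).
Step 5: correct position 1: c_1 = r_1 − e = 5 − 8 ≡ 8 (mod 11). Hence c = [8, 3, 5, 1, 0].
  Check: interpolating c through the α_i gives m(x) = 2 + 8·x (degree < 2) with m(α_i) = c_i for every i, so c is indeed a codeword.


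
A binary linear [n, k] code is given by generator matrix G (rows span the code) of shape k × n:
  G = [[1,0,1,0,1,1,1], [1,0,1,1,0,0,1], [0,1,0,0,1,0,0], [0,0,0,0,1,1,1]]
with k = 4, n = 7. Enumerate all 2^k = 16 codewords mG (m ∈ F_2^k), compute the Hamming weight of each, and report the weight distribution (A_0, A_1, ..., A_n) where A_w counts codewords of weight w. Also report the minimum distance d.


Weight distribution: A_0 = 1, A_2 = 3, A_3 = 4, A_4 = 3, A_5 = 4, A_6 = 1. Minimum distance d = 2.

Enumerate all 2^4 = 16 messages m ∈ F_2^4.
For each, compute codeword c = mG in F_2^7, then tally its weight.
  m = 0000 → c = 0000000, weight = 0.
  m = 1000 → c = 1010111, weight = 5.
  m = 0100 → c = 1011001, weight = 4.
  m = 1100 → c = 0001110, weight = 3.
  m = 0010 → c = 0100100, weight = 2.
  m = 1010 → c = 1110011, weight = 5.
  m = 0110 → c = 1111101, weight = 6.
  m = 1110 → c = 0101010, weight = 3.
  m = 0001 → c = 0000111, weight = 3.
  m = 1001 → c = 1010000, weight = 2.
  m = 0101 → c = 1011110, weight = 5.
  m = 1101 → c = 0001001, weight = 2.
  m = 0011 → c = 0100011, weight = 3.
  m = 1011 → c = 1110100, weight = 4.
  m = 0111 → c = 1111010, weight = 5.
  m = 1111 → c = 0101101, weight = 4.
Tally weights:
  weight 0: 1 codewords.
  weight 2: 3 codewords.
  weight 3: 4 codewords.
  weight 4: 3 codewords.
  weight 5: 4 codewords.
  weight 6: 1 codewords.
Minimum distance d = smallest w > 0 with A_w > 0 = 2.
Sanity: Σ A_w = 16 = 2^4 = 16 ✓.


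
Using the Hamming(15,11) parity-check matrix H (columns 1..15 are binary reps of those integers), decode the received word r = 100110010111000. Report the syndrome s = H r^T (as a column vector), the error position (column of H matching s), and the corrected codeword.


s = (0, 1, 0, 1)^T, error position = 5, corrected codeword c = 100100010111000

Compute s = H r^T mod 2 one row at a time:
  s_1 = 1 + 0 + 1 + 1 + 1 + 0 + 0 + 0 = 4 ≡ 0 (mod 2).
  s_2 = 1 + 1 + 0 + 0 + 1 + 0 + 0 + 0 = 3 ≡ 1 (mod 2).
  s_3 = 0 + 0 + 0 + 0 + 1 + 1 + 0 + 0 = 2 ≡ 0 (mod 2).
  s_4 = 1 + 0 + 1 + 0 + 0 + 1 + 0 + 0 = 3 ≡ 1 (mod 2).
s = (0, 1, 0, 1)^T — this equals column 5 of H (binary 0101), so error is at position 5.
Correct: flip bit 5 of r = 100110010111000 to get c = 100100010111000.


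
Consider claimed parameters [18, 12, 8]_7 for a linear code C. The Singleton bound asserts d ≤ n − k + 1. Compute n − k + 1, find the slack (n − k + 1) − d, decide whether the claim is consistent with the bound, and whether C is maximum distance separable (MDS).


Singleton RHS = n − k + 1 = 7, slack = -1, bound violated (no such code; not MDS).

Singleton bound: d ≤ n − k + 1.
Here n = 18, k = 12, so n − k + 1 = 7.
Given d = 8, check d ≤ 7: NO.
Slack = (n − k + 1) − d = -1.
The slack is negative: d = 8 exceeds n − k + 1 = 7 by 1, so the Singleton bound is violated and no linear [18, 12, 8]_7 code can exist. In particular it is not MDS (MDS requires d = n − k + 1 exactly).
Description: the claimed parameters are [18, 12, 8]_7; such a code would be impossible (violates the Singleton bound).


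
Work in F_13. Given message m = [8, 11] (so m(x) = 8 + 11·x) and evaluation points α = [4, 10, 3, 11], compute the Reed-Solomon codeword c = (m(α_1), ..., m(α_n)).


c = [0, 1, 2, 12]

Message polynomial: m(x) = 8 + 11·x (mod 13).
For each evaluation point α_i, compute m(α_i) mod 13:
  α_1 = 4: Horner steps 11 → 0, so m(4) = 0.
  α_2 = 10: Horner steps 11 → 1, so m(10) = 1.
  α_3 = 3: Horner steps 11 → 2, so m(3) = 2.
  α_4 = 11: Horner steps 11 → 12, so m(11) = 12.
Codeword c = [0, 1, 2, 12] ∈ F_13^4.


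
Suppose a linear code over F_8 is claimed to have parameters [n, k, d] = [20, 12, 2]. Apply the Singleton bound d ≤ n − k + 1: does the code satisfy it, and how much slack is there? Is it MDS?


Singleton RHS = n − k + 1 = 9, slack = 7, bound satisfied, not MDS.

Singleton bound: d ≤ n − k + 1.
Here n = 20, k = 12, so n − k + 1 = 9.
Given d = 2, check d ≤ 9: YES.
Slack = (n − k + 1) − d = 7.
The code is NOT MDS (slack = 7 > 0).
Description: the claimed parameters are [20, 12, 2]_8; such a code would be non-MDS.


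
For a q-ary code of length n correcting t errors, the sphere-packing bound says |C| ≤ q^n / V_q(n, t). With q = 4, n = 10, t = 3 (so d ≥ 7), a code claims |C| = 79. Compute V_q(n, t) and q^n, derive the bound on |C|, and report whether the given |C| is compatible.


V_q(n, t) = 3676, q^n = 1048576, Hamming bound = 285, |C| = 79 ≤ bound (satisfied).

Step 1: Compute V_q(n, t) = Σ_{j=0}^3 C(n, j) (q−1)^j.
  j = 0: C(10,0)·(3)^0 = 1·1 = 1.
  j = 1: C(10,1)·(3)^1 = 10·3 = 30.
  j = 2: C(10,2)·(3)^2 = 45·9 = 405.
  j = 3: C(10,3)·(3)^3 = 120·27 = 3240.
  V_q(n, t) = 1 + 30 + 405 + 3240 = 3676.
Step 2: q^n = 4^10 = 1048576.
Step 3: Hamming bound ⌊q^n / V_q(n,t)⌋ = ⌊1048576/3676⌋ = 285.
Step 4: Compare |C| = 79 to 285: satisfied.
The claimed |C| lies below the Hamming bound.


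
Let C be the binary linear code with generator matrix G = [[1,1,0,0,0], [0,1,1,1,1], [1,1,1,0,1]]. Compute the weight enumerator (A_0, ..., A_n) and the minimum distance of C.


Weight distribution: A_0 = 1, A_2 = 4, A_4 = 3. Minimum distance d = 2.

Enumerate all 2^3 = 8 messages m ∈ F_2^3.
For each, compute codeword c = mG in F_2^5, then tally its weight.
  m = 000 → c = 00000, weight = 0.
  m = 100 → c = 11000, weight = 2.
  m = 010 → c = 01111, weight = 4.
  m = 110 → c = 10111, weight = 4.
  m = 001 → c = 11101, weight = 4.
  m = 101 → c = 00101, weight = 2.
  m = 011 → c = 10010, weight = 2.
  m = 111 → c = 01010, weight = 2.
Tally weights:
  weight 0: 1 codewords.
  weight 2: 4 codewords.
  weight 4: 3 codewords.
Minimum distance d = smallest w > 0 with A_w > 0 = 2.
Sanity: Σ A_w = 8 = 2^3 = 8 ✓.


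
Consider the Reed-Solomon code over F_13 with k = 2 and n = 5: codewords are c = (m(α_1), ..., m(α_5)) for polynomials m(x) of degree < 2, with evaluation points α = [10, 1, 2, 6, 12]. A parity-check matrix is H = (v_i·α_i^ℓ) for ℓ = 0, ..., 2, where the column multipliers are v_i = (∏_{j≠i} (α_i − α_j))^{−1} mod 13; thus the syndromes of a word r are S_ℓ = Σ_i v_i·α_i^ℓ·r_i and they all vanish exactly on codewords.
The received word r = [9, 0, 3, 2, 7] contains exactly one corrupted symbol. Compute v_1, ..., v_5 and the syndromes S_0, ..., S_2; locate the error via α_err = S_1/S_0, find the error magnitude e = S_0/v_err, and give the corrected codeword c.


S = (11, 6, 8), error at position 1, error magnitude e = 8, c = [1, 0, 3, 2, 7].

Step 1: column multipliers v_i = (∏_{j≠i}(α_i − α_j))^{−1} mod 13.
  i = 1 (α = 10): (10−1)(10−2)(10−6)(10−12) = 9·8·4·(−2) = −576 ≡ 9, so v_1 = 9^{−1} = 3 (mod 13).
  i = 2 (α = 1): (1−10)(1−2)(1−6)(1−12) = (−9)·(−1)·(−5)·(−11) = 495 ≡ 1, so v_2 = 1^{−1} = 1 (mod 13).
  i = 3 (α = 2): (2−10)(2−1)(2−6)(2−12) = (−8)·1·(−4)·(−10) = −320 ≡ 5, so v_3 = 5^{−1} = 8 (mod 13).
  i = 4 (α = 6): (6−10)(6−1)(6−2)(6−12) = (−4)·5·4·(−6) = 480 ≡ 12, so v_4 = 12^{−1} = 12 (mod 13).
  i = 5 (α = 12): (12−10)(12−1)(12−2)(12−6) = 2·11·10·6 = 1320 ≡ 7, so v_5 = 7^{−1} = 2 (mod 13).
  v = [3, 1, 8, 12, 2].
Step 2: syndromes of r = [9, 0, 3, 2, 7] (all sums mod 13).
  S_0 = Σ v_i r_i = 3·9 + 1·0 + 8·3 + 12·2 + 2·7 = 89 ≡ 11.
  S_1 = Σ v_i α_i r_i = 3·10·9 + 1·1·0 + 8·2·3 + 12·6·2 + 2·12·7 = 630 ≡ 6.
  α_i^2 mod 13 = [9, 1, 4, 10, 1].
  S_2 = Σ v_i α_i^2 r_i = 3·9·9 + 1·1·0 + 8·4·3 + 12·10·2 + 2·1·7 = 593 ≡ 8.
  S = (11, 6, 8) ≠ 0, so r is not a codeword (an error is present).
Step 3: locate the error. For a single error e at position i, S_ℓ = v_i·e·α_i^ℓ, so α_err = S_1/S_0.
  S_0^{−1} = 11^{−1} = 6 (mod 13), so α_err = 6·6 = 36 ≡ 10 = α_1. Error position i = 1.
  Consistency check: S_2/S_1 = 8·11 = 88 ≡ 10 = α_err ✓ (single-error assumption holds).
Step 4: error magnitude e = S_0/v_1 = S_0·∏_{j≠1}(α_1 − α_j) = 11·9 = 99 ≡ 8 (mod 13).
Step 5: correct position 1: c_1 = r_1 − e = 9 − 8 ≡ 1 (mod 13). Hence c = [1, 0, 3, 2, 7].
  Check: interpolating c through the α_i gives m(x) = 10 + 3·x (degree < 2) with m(α_i) = c_i for every i, so c is indeed a codeword.


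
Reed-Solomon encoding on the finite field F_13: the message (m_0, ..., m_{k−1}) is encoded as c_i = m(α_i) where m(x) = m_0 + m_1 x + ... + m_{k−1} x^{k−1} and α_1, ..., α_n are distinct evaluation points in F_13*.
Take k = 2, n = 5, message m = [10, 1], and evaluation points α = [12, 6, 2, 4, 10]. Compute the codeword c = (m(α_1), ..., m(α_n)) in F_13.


c = [9, 3, 12, 1, 7]

Message polynomial: m(x) = 10 + 1·x (mod 13).
For each evaluation point α_i, compute m(α_i) mod 13:
  α_1 = 12: Horner steps 1 → 9, so m(12) = 9.
  α_2 = 6: Horner steps 1 → 3, so m(6) = 3.
  α_3 = 2: Horner steps 1 → 12, so m(2) = 12.
  α_4 = 4: Horner steps 1 → 1, so m(4) = 1.
  α_5 = 10: Horner steps 1 → 7, so m(10) = 7.
Codeword c = [9, 3, 12, 1, 7] ∈ F_13^5.


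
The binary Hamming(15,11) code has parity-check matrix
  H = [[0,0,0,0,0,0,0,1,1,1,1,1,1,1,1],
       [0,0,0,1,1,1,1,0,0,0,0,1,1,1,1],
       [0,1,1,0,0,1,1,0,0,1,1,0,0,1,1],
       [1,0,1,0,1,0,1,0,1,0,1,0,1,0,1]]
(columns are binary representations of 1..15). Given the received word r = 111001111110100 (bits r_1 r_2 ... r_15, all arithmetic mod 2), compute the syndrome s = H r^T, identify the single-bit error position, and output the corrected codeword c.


s = (1, 1, 0, 0)^T, error position = 12, corrected codeword c = 111001111111100

Compute s = H r^T mod 2 one row at a time:
  s_1 = 1 + 1 + 1 + 1 + 0 + 1 + 0 + 0 = 5 ≡ 1 (mod 2).
  s_2 = 0 + 0 + 1 + 1 + 0 + 1 + 0 + 0 = 3 ≡ 1 (mod 2).
  s_3 = 1 + 1 + 1 + 1 + 1 + 1 + 0 + 0 = 6 ≡ 0 (mod 2).
  s_4 = 1 + 1 + 0 + 1 + 1 + 1 + 1 + 0 = 6 ≡ 0 (mod 2).
s = (1, 1, 0, 0)^T — this equals column 12 of H (binary 1100), so error is at position 12.
Correct: flip bit 12 of r = 111001111110100 to get c = 111001111111100.


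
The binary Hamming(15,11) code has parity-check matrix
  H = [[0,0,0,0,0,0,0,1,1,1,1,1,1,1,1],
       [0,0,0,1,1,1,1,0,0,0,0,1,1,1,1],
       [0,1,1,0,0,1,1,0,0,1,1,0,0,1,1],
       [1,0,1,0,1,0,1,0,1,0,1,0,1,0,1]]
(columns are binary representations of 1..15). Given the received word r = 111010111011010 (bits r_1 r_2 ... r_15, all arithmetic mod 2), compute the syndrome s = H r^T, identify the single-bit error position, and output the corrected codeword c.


s = (1, 0, 1, 0)^T, error position = 10, corrected codeword c = 111010111111010

Compute s = H r^T mod 2 one row at a time:
  s_1 = 1 + 1 + 0 + 1 + 1 + 0 + 1 + 0 = 5 ≡ 1 (mod 2).
  s_2 = 0 + 1 + 0 + 1 + 1 + 0 + 1 + 0 = 4 ≡ 0 (mod 2).
  s_3 = 1 + 1 + 0 + 1 + 0 + 1 + 1 + 0 = 5 ≡ 1 (mod 2).
  s_4 = 1 + 1 + 1 + 1 + 1 + 1 + 0 + 0 = 6 ≡ 0 (mod 2).
s = (1, 0, 1, 0)^T — this equals column 10 of H (binary 1010), so error is at position 10.
Correct: flip bit 10 of r = 111010111011010 to get c = 111010111111010.


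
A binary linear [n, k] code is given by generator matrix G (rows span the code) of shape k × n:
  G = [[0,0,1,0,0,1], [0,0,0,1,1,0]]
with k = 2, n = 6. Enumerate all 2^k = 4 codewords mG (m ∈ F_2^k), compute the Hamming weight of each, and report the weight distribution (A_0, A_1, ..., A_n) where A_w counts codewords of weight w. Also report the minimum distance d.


Weight distribution: A_0 = 1, A_2 = 2, A_4 = 1. Minimum distance d = 2.

Enumerate all 2^2 = 4 messages m ∈ F_2^2.
For each, compute codeword c = mG in F_2^6, then tally its weight.
  m = 00 → c = 000000, weight = 0.
  m = 10 → c = 001001, weight = 2.
  m = 01 → c = 000110, weight = 2.
  m = 11 → c = 001111, weight = 4.
Tally weights:
  weight 0: 1 codewords.
  weight 2: 2 codewords.
  weight 4: 1 codewords.
Minimum distance d = smallest w > 0 with A_w > 0 = 2.
Sanity: Σ A_w = 4 = 2^2 = 4 ✓.


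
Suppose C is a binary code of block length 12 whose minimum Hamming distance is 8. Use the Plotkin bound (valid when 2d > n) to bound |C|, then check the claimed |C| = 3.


Plotkin bound M ≤ 4; given |C| = 3 ≤ bound (satisfied).

Check applicability: 2d = 16, n = 12.
2d − n = 4 > 0, so Plotkin applies.
Compute d/(2d−n) = 8/4 ≈ 2.0000.
⌊d/(2d−n)⌋ = 2.
Plotkin bound: M ≤ 2·2 = 4.
Given |C| = 3, check: satisfied.
This |C| is below the Plotkin bound.


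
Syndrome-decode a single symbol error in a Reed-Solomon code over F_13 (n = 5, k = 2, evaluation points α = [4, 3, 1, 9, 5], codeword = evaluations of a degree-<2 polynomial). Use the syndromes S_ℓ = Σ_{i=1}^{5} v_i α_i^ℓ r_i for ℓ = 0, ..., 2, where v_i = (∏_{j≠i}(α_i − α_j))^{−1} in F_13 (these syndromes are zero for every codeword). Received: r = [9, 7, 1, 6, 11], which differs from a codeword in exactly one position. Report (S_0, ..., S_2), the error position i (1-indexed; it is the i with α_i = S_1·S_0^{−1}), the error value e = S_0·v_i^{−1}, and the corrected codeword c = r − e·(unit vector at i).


S = (5, 5, 5), error at position 3, error magnitude e = 11, c = [9, 7, 3, 6, 11].

Step 1: column multipliers v_i = (∏_{j≠i}(α_i − α_j))^{−1} mod 13.
  i = 1 (α = 4): (4−3)(4−1)(4−9)(4−5) = 1·3·(−5)·(−1) = 15 ≡ 2, so v_1 = 2^{−1} = 7 (mod 13).
  i = 2 (α = 3): (3−4)(3−1)(3−9)(3−5) = (−1)·2·(−6)·(−2) = −24 ≡ 2, so v_2 = 2^{−1} = 7 (mod 13).
  i = 3 (α = 1): (1−4)(1−3)(1−9)(1−5) = (−3)·(−2)·(−8)·(−4) = 192 ≡ 10, so v_3 = 10^{−1} = 4 (mod 13).
  i = 4 (α = 9): (9−4)(9−3)(9−1)(9−5) = 5·6·8·4 = 960 ≡ 11, so v_4 = 11^{−1} = 6 (mod 13).
  i = 5 (α = 5): (5−4)(5−3)(5−1)(5−9) = 1·2·4·(−4) = −32 ≡ 7, so v_5 = 7^{−1} = 2 (mod 13).
  v = [7, 7, 4, 6, 2].
Step 2: syndromes of r = [9, 7, 1, 6, 11] (all sums mod 13).
  S_0 = Σ v_i r_i = 7·9 + 7·7 + 4·1 + 6·6 + 2·11 = 174 ≡ 5.
  S_1 = Σ v_i α_i r_i = 7·4·9 + 7·3·7 + 4·1·1 + 6·9·6 + 2·5·11 = 837 ≡ 5.
  α_i^2 mod 13 = [3, 9, 1, 3, 12].
  S_2 = Σ v_i α_i^2 r_i = 7·3·9 + 7·9·7 + 4·1·1 + 6·3·6 + 2·12·11 = 1006 ≡ 5.
  S = (5, 5, 5) ≠ 0, so r is not a codeword (an error is present).
Step 3: locate the error. For a single error e at position i, S_ℓ = v_i·e·α_i^ℓ, so α_err = S_1/S_0.
  S_0^{−1} = 5^{−1} = 8 (mod 13), so α_err = 5·8 = 40 ≡ 1 = α_3. Error position i = 3.
  Consistency check: S_2/S_1 = 5·8 = 40 ≡ 1 = α_err ✓ (single-error assumption holds).
Step 4: error magnitude e = S_0/v_3 = S_0·∏_{j≠3}(α_3 − α_j) = 5·10 = 50 ≡ 11 (mod 13).
Step 5: correct position 3: c_3 = r_3 − e = 1 − 11 ≡ 3 (mod 13). Hence c = [9, 7, 3, 6, 11].
  Check: interpolating c through the α_i gives m(x) = 1 + 2·x (degree < 2) with m(α_i) = c_i for every i, so c is indeed a codeword.


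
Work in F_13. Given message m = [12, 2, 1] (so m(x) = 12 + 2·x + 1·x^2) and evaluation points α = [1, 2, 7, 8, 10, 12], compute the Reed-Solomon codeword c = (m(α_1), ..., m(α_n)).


c = [2, 7, 10, 1, 2, 11]

Message polynomial: m(x) = 12 + 2·x + 1·x^2 (mod 13).
For each evaluation point α_i, compute m(α_i) mod 13:
  α_1 = 1: Horner steps 1 → 3 → 2, so m(1) = 2.
  α_2 = 2: Horner steps 1 → 4 → 7, so m(2) = 7.
  α_3 = 7: Horner steps 1 → 9 → 10, so m(7) = 10.
  α_4 = 8: Horner steps 1 → 10 → 1, so m(8) = 1.
  α_5 = 10: Horner steps 1 → 12 → 2, so m(10) = 2.
  α_6 = 12: Horner steps 1 → 1 → 11, so m(12) = 11.
Codeword c = [2, 7, 10, 1, 2, 11] ∈ F_13^6.


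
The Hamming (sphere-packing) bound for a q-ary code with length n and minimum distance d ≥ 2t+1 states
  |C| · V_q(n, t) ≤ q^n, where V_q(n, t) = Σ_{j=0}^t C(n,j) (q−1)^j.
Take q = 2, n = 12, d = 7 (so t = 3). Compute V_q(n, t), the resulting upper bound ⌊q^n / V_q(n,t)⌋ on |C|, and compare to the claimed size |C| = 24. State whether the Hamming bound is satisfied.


V_q(n, t) = 299, q^n = 4096, Hamming bound = 13, |C| = 24 > bound (violated).

Step 1: Compute V_q(n, t) = Σ_{j=0}^3 C(n, j) (q−1)^j.
  j = 0: C(12,0)·(1)^0 = 1·1 = 1.
  j = 1: C(12,1)·(1)^1 = 12·1 = 12.
  j = 2: C(12,2)·(1)^2 = 66·1 = 66.
  j = 3: C(12,3)·(1)^3 = 220·1 = 220.
  V_q(n, t) = 1 + 12 + 66 + 220 = 299.
Step 2: q^n = 2^12 = 4096.
Step 3: Hamming bound ⌊q^n / V_q(n,t)⌋ = ⌊4096/299⌋ = 13.
Step 4: Compare |C| = 24 to 13: violated.
The claimed |C| lies above the Hamming bound, so no 2-ary code of length 12 with d ≥ 7 can have 24 codewords.


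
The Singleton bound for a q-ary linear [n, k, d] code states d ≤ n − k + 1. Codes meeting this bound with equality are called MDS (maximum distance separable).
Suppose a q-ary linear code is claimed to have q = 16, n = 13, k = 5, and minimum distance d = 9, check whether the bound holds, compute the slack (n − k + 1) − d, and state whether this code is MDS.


Singleton RHS = n − k + 1 = 9, slack = 0, bound satisfied, MDS.

Singleton bound: d ≤ n − k + 1.
Here n = 13, k = 5, so n − k + 1 = 9.
Given d = 9, check d ≤ 9: YES.
Slack = (n − k + 1) − d = 0.
The code is MDS (slack = 0).
Description: the claimed parameters are [13, 5, 9]_16; such a code would be MDS (meets Singleton bound).


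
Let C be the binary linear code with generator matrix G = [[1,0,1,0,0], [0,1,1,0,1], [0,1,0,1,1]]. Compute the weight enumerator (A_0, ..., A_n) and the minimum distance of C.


Weight distribution: A_0 = 1, A_2 = 3, A_3 = 3, A_5 = 1. Minimum distance d = 2.

Enumerate all 2^3 = 8 messages m ∈ F_2^3.
For each, compute codeword c = mG in F_2^5, then tally its weight.
  m = 000 → c = 00000, weight = 0.
  m = 100 → c = 10100, weight = 2.
  m = 010 → c = 01101, weight = 3.
  m = 110 → c = 11001, weight = 3.
  m = 001 → c = 01011, weight = 3.
  m = 101 → c = 11111, weight = 5.
  m = 011 → c = 00110, weight = 2.
  m = 111 → c = 10010, weight = 2.
Tally weights:
  weight 0: 1 codewords.
  weight 2: 3 codewords.
  weight 3: 3 codewords.
  weight 5: 1 codewords.
Minimum distance d = smallest w > 0 with A_w > 0 = 2.
Sanity: Σ A_w = 8 = 2^3 = 8 ✓.


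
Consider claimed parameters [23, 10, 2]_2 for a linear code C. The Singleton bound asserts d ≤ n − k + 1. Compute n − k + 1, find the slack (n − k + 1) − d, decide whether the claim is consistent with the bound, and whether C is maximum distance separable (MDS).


Singleton RHS = n − k + 1 = 14, slack = 12, bound satisfied, not MDS.

Singleton bound: d ≤ n − k + 1.
Here n = 23, k = 10, so n − k + 1 = 14.
Given d = 2, check d ≤ 14: YES.
Slack = (n − k + 1) − d = 12.
The code is NOT MDS (slack = 12 > 0).
Description: the claimed parameters are [23, 10, 2]_2; such a code would be non-MDS.


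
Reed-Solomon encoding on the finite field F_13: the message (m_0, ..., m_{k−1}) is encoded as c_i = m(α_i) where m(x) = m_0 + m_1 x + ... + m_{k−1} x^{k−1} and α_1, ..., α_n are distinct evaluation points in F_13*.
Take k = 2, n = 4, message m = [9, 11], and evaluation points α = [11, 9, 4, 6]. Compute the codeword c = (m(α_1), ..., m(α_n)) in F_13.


c = [0, 4, 1, 10]

Message polynomial: m(x) = 9 + 11·x (mod 13).
For each evaluation point α_i, compute m(α_i) mod 13:
  α_1 = 11: Horner steps 11 → 0, so m(11) = 0.
  α_2 = 9: Horner steps 11 → 4, so m(9) = 4.
  α_3 = 4: Horner steps 11 → 1, so m(4) = 1.
  α_4 = 6: Horner steps 11 → 10, so m(6) = 10.
Codeword c = [0, 4, 1, 10] ∈ F_13^4.


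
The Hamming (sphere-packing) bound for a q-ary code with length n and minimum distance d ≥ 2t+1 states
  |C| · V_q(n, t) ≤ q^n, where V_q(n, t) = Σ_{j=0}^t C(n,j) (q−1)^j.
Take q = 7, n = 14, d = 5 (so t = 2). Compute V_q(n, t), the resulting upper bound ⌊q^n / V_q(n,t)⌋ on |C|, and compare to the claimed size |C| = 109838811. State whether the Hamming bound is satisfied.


V_q(n, t) = 3361, q^n = 678223072849, Hamming bound = 201792047, |C| = 109838811 ≤ bound (satisfied).

Step 1: Compute V_q(n, t) = Σ_{j=0}^2 C(n, j) (q−1)^j.
  j = 0: C(14,0)·(6)^0 = 1·1 = 1.
  j = 1: C(14,1)·(6)^1 = 14·6 = 84.
  j = 2: C(14,2)·(6)^2 = 91·36 = 3276.
  V_q(n, t) = 1 + 84 + 3276 = 3361.
Step 2: q^n = 7^14 = 678223072849.
Step 3: Hamming bound ⌊q^n / V_q(n,t)⌋ = ⌊678223072849/3361⌋ = 201792047.
Step 4: Compare |C| = 109838811 to 201792047: satisfied.
The claimed |C| lies below the Hamming bound.


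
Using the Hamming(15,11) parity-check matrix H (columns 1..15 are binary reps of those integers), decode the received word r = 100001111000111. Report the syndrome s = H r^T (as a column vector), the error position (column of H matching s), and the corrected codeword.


s = (1, 1, 0, 1)^T, error position = 13, corrected codeword c = 100001111000011

Compute s = H r^T mod 2 one row at a time:
  s_1 = 1 + 1 + 0 + 0 + 0 + 1 + 1 + 1 = 5 ≡ 1 (mod 2).
  s_2 = 0 + 0 + 1 + 1 + 0 + 1 + 1 + 1 = 5 ≡ 1 (mod 2).
  s_3 = 0 + 0 + 1 + 1 + 0 + 0 + 1 + 1 = 4 ≡ 0 (mod 2).
  s_4 = 1 + 0 + 0 + 1 + 1 + 0 + 1 + 1 = 5 ≡ 1 (mod 2).
s = (1, 1, 0, 1)^T — this equals column 13 of H (binary 1101), so error is at position 13.
Correct: flip bit 13 of r = 100001111000111 to get c = 100001111000011.


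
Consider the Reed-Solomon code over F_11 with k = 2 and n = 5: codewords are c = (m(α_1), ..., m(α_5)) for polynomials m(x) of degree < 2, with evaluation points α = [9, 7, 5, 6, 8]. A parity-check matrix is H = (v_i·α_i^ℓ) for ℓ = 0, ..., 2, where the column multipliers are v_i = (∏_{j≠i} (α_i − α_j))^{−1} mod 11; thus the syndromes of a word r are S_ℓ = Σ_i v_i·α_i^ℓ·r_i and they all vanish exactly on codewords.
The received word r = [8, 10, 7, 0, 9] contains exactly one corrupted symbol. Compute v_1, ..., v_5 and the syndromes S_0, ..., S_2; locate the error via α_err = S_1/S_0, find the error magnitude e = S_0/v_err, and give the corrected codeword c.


S = (3, 4, 9), error at position 3, error magnitude e = 6, c = [8, 10, 1, 0, 9].

Step 1: column multipliers v_i = (∏_{j≠i}(α_i − α_j))^{−1} mod 11.
  i = 1 (α = 9): (9−7)(9−5)(9−6)(9−8) = 2·4·3·1 = 24 ≡ 2, so v_1 = 2^{−1} = 6 (mod 11).
  i = 2 (α = 7): (7−9)(7−5)(7−6)(7−8) = (−2)·2·1·(−1) = 4 ≡ 4, so v_2 = 4^{−1} = 3 (mod 11).
  i = 3 (α = 5): (5−9)(5−7)(5−6)(5−8) = (−4)·(−2)·(−1)·(−3) = 24 ≡ 2, so v_3 = 2^{−1} = 6 (mod 11).
  i = 4 (α = 6): (6−9)(6−7)(6−5)(6−8) = (−3)·(−1)·1·(−2) = −6 ≡ 5, so v_4 = 5^{−1} = 9 (mod 11).
  i = 5 (α = 8): (8−9)(8−7)(8−5)(8−6) = (−1)·1·3·2 = −6 ≡ 5, so v_5 = 5^{−1} = 9 (mod 11).
  v = [6, 3, 6, 9, 9].
Step 2: syndromes of r = [8, 10, 7, 0, 9] (all sums mod 11).
  S_0 = Σ v_i r_i = 6·8 + 3·10 + 6·7 + 9·0 + 9·9 = 201 ≡ 3.
  S_1 = Σ v_i α_i r_i = 6·9·8 + 3·7·10 + 6·5·7 + 9·6·0 + 9·8·9 = 1500 ≡ 4.
  α_i^2 mod 11 = [4, 5, 3, 3, 9].
  S_2 = Σ v_i α_i^2 r_i = 6·4·8 + 3·5·10 + 6·3·7 + 9·3·0 + 9·9·9 = 1197 ≡ 9.
  S = (3, 4, 9) ≠ 0, so r is not a codeword (an error is present).
Step 3: locate the error. For a single error e at position i, S_ℓ = v_i·e·α_i^ℓ, so α_err = S_1/S_0.
  S_0^{−1} = 3^{−1} = 4 (mod 11), so α_err = 4·4 = 16 ≡ 5 = α_3. Error position i = 3.
  Consistency check: S_2/S_1 = 9·3 = 27 ≡ 5 = α_err ✓ (single-error assumption holds).
Step 4: error magnitude e = S_0/v_3 = S_0·∏_{j≠3}(α_3 − α_j) = 3·2 = 6 ≡ 6 (mod 11).
Step 5: correct position 3: c_3 = r_3 − e = 7 − 6 ≡ 1 (mod 11). Hence c = [8, 10, 1, 0, 9].
  Check: interpolating c through the α_i gives m(x) = 6 + 10·x (degree < 2) with m(α_i) = c_i for every i, so c is indeed a codeword.


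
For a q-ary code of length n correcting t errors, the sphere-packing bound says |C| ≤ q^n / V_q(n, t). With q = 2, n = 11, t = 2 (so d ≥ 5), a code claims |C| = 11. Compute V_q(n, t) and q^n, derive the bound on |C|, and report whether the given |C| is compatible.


V_q(n, t) = 67, q^n = 2048, Hamming bound = 30, |C| = 11 ≤ bound (satisfied).

Step 1: Compute V_q(n, t) = Σ_{j=0}^2 C(n, j) (q−1)^j.
  j = 0: C(11,0)·(1)^0 = 1·1 = 1.
  j = 1: C(11,1)·(1)^1 = 11·1 = 11.
  j = 2: C(11,2)·(1)^2 = 55·1 = 55.
  V_q(n, t) = 1 + 11 + 55 = 67.
Step 2: q^n = 2^11 = 2048.
Step 3: Hamming bound ⌊q^n / V_q(n,t)⌋ = ⌊2048/67⌋ = 30.
Step 4: Compare |C| = 11 to 30: satisfied.
The claimed |C| lies below the Hamming bound.


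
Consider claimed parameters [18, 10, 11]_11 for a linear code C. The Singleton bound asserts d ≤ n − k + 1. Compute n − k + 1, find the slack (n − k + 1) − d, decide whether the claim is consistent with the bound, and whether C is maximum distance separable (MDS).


Singleton RHS = n − k + 1 = 9, slack = -2, bound violated (no such code; not MDS).

Singleton bound: d ≤ n − k + 1.
Here n = 18, k = 10, so n − k + 1 = 9.
Given d = 11, check d ≤ 9: NO.
Slack = (n − k + 1) − d = -2.
The slack is negative: d = 11 exceeds n − k + 1 = 9 by 2, so the Singleton bound is violated and no linear [18, 10, 11]_11 code can exist. In particular it is not MDS (MDS requires d = n − k + 1 exactly).
Description: the claimed parameters are [18, 10, 11]_11; such a code would be impossible (violates the Singleton bound).


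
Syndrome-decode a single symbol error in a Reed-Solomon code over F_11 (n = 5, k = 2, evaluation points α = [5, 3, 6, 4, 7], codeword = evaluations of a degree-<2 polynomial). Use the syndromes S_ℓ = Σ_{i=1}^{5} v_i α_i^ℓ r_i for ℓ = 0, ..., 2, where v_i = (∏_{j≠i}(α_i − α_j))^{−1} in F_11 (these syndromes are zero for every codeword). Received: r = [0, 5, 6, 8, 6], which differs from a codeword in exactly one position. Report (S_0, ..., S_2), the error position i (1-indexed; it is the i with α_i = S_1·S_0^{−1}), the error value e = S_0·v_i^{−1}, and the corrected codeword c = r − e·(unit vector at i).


S = (5, 8, 4), error at position 3, error magnitude e = 3, c = [0, 5, 3, 8, 6].

Step 1: column multipliers v_i = (∏_{j≠i}(α_i − α_j))^{−1} mod 11.
  i = 1 (α = 5): (5−3)(5−6)(5−4)(5−7) = 2·(−1)·1·(−2) = 4 ≡ 4, so v_1 = 4^{−1} = 3 (mod 11).
  i = 2 (α = 3): (3−5)(3−6)(3−4)(3−7) = (−2)·(−3)·(−1)·(−4) = 24 ≡ 2, so v_2 = 2^{−1} = 6 (mod 11).
  i = 3 (α = 6): (6−5)(6−3)(6−4)(6−7) = 1·3·2·(−1) = −6 ≡ 5, so v_3 = 5^{−1} = 9 (mod 11).
  i = 4 (α = 4): (4−5)(4−3)(4−6)(4−7) = (−1)·1·(−2)·(−3) = −6 ≡ 5, so v_4 = 5^{−1} = 9 (mod 11).
  i = 5 (α = 7): (7−5)(7−3)(7−6)(7−4) = 2·4·1·3 = 24 ≡ 2, so v_5 = 2^{−1} = 6 (mod 11).
  v = [3, 6, 9, 9, 6].
Step 2: syndromes of r = [0, 5, 6, 8, 6] (all sums mod 11).
  S_0 = Σ v_i r_i = 3·0 + 6·5 + 9·6 + 9·8 + 6·6 = 192 ≡ 5.
  S_1 = Σ v_i α_i r_i = 3·5·0 + 6·3·5 + 9·6·6 + 9·4·8 + 6·7·6 = 954 ≡ 8.
  α_i^2 mod 11 = [3, 9, 3, 5, 5].
  S_2 = Σ v_i α_i^2 r_i = 3·3·0 + 6·9·5 + 9·3·6 + 9·5·8 + 6·5·6 = 972 ≡ 4.
  S = (5, 8, 4) ≠ 0, so r is not a codeword (an error is present).
Step 3: locate the error. For a single error e at position i, S_ℓ = v_i·e·α_i^ℓ, so α_err = S_1/S_0.
  S_0^{−1} = 5^{−1} = 9 (mod 11), so α_err = 8·9 = 72 ≡ 6 = α_3. Error position i = 3.
  Consistency check: S_2/S_1 = 4·7 = 28 ≡ 6 = α_err ✓ (single-error assumption holds).
Step 4: error magnitude e = S_0/v_3 = S_0·∏_{j≠3}(α_3 − α_j) = 5·5 = 25 ≡ 3 (mod 11).
Step 5: correct position 3: c_3 = r_3 − e = 6 − 3 ≡ 3 (mod 11). Hence c = [0, 5, 3, 8, 6].
  Check: interpolating c through the α_i gives m(x) = 7 + 3·x (degree < 2) with m(α_i) = c_i for every i, so c is indeed a codeword.


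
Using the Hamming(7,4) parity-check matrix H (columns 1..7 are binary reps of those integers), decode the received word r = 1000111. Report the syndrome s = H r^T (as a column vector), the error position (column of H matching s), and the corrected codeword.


s = (1, 0, 1)^T, error position = 5, corrected codeword c = 1000011

Compute s = H r^T mod 2 one row at a time:
  s_1 = 0 + 1 + 1 + 1 = 3 ≡ 1 (mod 2).
  s_2 = 0 + 0 + 1 + 1 = 2 ≡ 0 (mod 2).
  s_3 = 1 + 0 + 1 + 1 = 3 ≡ 1 (mod 2).
s = (1, 0, 1)^T — this equals column 5 of H (binary 101), so error is at position 5.
Correct: flip bit 5 of r = 1000111 to get c = 1000011.


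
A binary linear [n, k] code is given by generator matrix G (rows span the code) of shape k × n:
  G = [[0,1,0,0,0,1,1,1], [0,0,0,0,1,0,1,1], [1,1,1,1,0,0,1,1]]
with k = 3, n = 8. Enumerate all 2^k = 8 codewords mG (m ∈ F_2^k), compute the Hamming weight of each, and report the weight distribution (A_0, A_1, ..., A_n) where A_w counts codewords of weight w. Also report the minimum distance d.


Weight distribution: A_0 = 1, A_3 = 2, A_4 = 2, A_5 = 1, A_6 = 1, A_7 = 1. Minimum distance d = 3.

Enumerate all 2^3 = 8 messages m ∈ F_2^3.
For each, compute codeword c = mG in F_2^8, then tally its weight.
  m = 000 → c = 00000000, weight = 0.
  m = 100 → c = 01000111, weight = 4.
  m = 010 → c = 00001011, weight = 3.
  m = 110 → c = 01001100, weight = 3.
  m = 001 → c = 11110011, weight = 6.
  m = 101 → c = 10110100, weight = 4.
  m = 011 → c = 11111000, weight = 5.
  m = 111 → c = 10111111, weight = 7.
Tally weights:
  weight 0: 1 codewords.
  weight 3: 2 codewords.
  weight 4: 2 codewords.
  weight 5: 1 codewords.
  weight 6: 1 codewords.
  weight 7: 1 codewords.
Minimum distance d = smallest w > 0 with A_w > 0 = 3.
Sanity: Σ A_w = 8 = 2^3 = 8 ✓.


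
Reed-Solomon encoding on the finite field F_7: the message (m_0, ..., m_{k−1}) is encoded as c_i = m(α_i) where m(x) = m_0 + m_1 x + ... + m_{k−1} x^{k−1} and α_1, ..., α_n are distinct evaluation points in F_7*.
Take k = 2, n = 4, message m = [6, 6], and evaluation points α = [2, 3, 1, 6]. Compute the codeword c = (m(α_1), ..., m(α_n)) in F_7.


c = [4, 3, 5, 0]

Message polynomial: m(x) = 6 + 6·x (mod 7).
For each evaluation point α_i, compute m(α_i) mod 7:
  α_1 = 2: Horner steps 6 → 4, so m(2) = 4.
  α_2 = 3: Horner steps 6 → 3, so m(3) = 3.
  α_3 = 1: Horner steps 6 → 5, so m(1) = 5.
  α_4 = 6: Horner steps 6 → 0, so m(6) = 0.
Codeword c = [4, 3, 5, 0] ∈ F_7^4.


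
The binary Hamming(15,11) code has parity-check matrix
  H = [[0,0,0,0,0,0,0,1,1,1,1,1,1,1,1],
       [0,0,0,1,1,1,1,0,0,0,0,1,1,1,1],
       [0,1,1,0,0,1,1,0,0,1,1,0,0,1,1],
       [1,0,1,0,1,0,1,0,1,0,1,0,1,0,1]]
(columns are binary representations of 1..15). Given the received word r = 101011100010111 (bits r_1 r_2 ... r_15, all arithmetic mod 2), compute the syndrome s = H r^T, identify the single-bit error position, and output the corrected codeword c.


s = (0, 0, 0, 1)^T, error position = 1, corrected codeword c = 001011100010111

Compute s = H r^T mod 2 one row at a time:
  s_1 = 0 + 0 + 0 + 1 + 0 + 1 + 1 + 1 = 4 ≡ 0 (mod 2).
  s_2 = 0 + 1 + 1 + 1 + 0 + 1 + 1 + 1 = 6 ≡ 0 (mod 2).
  s_3 = 0 + 1 + 1 + 1 + 0 + 1 + 1 + 1 = 6 ≡ 0 (mod 2).
  s_4 = 1 + 1 + 1 + 1 + 0 + 1 + 1 + 1 = 7 ≡ 1 (mod 2).
s = (0, 0, 0, 1)^T — this equals column 1 of H (binary 0001), so error is at position 1.
Correct: flip bit 1 of r = 101011100010111 to get c = 001011100010111.


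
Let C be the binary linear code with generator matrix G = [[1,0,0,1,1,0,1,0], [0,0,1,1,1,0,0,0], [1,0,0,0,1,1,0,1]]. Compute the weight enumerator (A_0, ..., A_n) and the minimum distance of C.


Weight distribution: A_0 = 1, A_3 = 2, A_4 = 3, A_5 = 2. Minimum distance d = 3.

Enumerate all 2^3 = 8 messages m ∈ F_2^3.
For each, compute codeword c = mG in F_2^8, then tally its weight.
  m = 000 → c = 00000000, weight = 0.
  m = 100 → c = 10011010, weight = 4.
  m = 010 → c = 00111000, weight = 3.
  m = 110 → c = 10100010, weight = 3.
  m = 001 → c = 10001101, weight = 4.
  m = 101 → c = 00010111, weight = 4.
  m = 011 → c = 10110101, weight = 5.
  m = 111 → c = 00101111, weight = 5.
Tally weights:
  weight 0: 1 codewords.
  weight 3: 2 codewords.
  weight 4: 3 codewords.
  weight 5: 2 codewords.
Minimum distance d = smallest w > 0 with A_w > 0 = 3.
Sanity: Σ A_w = 8 = 2^3 = 8 ✓.


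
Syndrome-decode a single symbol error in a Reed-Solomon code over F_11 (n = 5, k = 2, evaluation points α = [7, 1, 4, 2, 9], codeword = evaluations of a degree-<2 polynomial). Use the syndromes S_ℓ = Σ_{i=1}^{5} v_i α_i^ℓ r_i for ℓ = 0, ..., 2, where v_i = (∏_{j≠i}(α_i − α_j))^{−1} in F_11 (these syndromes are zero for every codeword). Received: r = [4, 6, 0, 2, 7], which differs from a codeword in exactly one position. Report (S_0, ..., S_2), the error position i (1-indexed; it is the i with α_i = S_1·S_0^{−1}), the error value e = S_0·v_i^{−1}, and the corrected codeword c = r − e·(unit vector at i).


S = (3, 1, 4), error at position 3, error magnitude e = 6, c = [4, 6, 5, 2, 7].

Step 1: column multipliers v_i = (∏_{j≠i}(α_i − α_j))^{−1} mod 11.
  i = 1 (α = 7): (7−1)(7−4)(7−2)(7−9) = 6·3·5·(−2) = −180 ≡ 7, so v_1 = 7^{−1} = 8 (mod 11).
  i = 2 (α = 1): (1−7)(1−4)(1−2)(1−9) = (−6)·(−3)·(−1)·(−8) = 144 ≡ 1, so v_2 = 1^{−1} = 1 (mod 11).
  i = 3 (α = 4): (4−7)(4−1)(4−2)(4−9) = (−3)·3·2·(−5) = 90 ≡ 2, so v_3 = 2^{−1} = 6 (mod 11).
  i = 4 (α = 2): (2−7)(2−1)(2−4)(2−9) = (−5)·1·(−2)·(−7) = −70 ≡ 7, so v_4 = 7^{−1} = 8 (mod 11).
  i = 5 (α = 9): (9−7)(9−1)(9−4)(9−2) = 2·8·5·7 = 560 ≡ 10, so v_5 = 10^{−1} = 10 (mod 11).
  v = [8, 1, 6, 8, 10].
Step 2: syndromes of r = [4, 6, 0, 2, 7] (all sums mod 11).
  S_0 = Σ v_i r_i = 8·4 + 1·6 + 6·0 + 8·2 + 10·7 = 124 ≡ 3.
  S_1 = Σ v_i α_i r_i = 8·7·4 + 1·1·6 + 6·4·0 + 8·2·2 + 10·9·7 = 892 ≡ 1.
  α_i^2 mod 11 = [5, 1, 5, 4, 4].
  S_2 = Σ v_i α_i^2 r_i = 8·5·4 + 1·1·6 + 6·5·0 + 8·4·2 + 10·4·7 = 510 ≡ 4.
  S = (3, 1, 4) ≠ 0, so r is not a codeword (an error is present).
Step 3: locate the error. For a single error e at position i, S_ℓ = v_i·e·α_i^ℓ, so α_err = S_1/S_0.
  S_0^{−1} = 3^{−1} = 4 (mod 11), so α_err = 1·4 = 4 ≡ 4 = α_3. Error position i = 3.
  Consistency check: S_2/S_1 = 4·1 = 4 ≡ 4 = α_err ✓ (single-error assumption holds).
Step 4: error magnitude e = S_0/v_3 = S_0·∏_{j≠3}(α_3 − α_j) = 3·2 = 6 ≡ 6 (mod 11).
Step 5: correct position 3: c_3 = r_3 − e = 0 − 6 ≡ 5 (mod 11). Hence c = [4, 6, 5, 2, 7].
  Check: interpolating c through the α_i gives m(x) = 10 + 7·x (degree < 2) with m(α_i) = c_i for every i, so c is indeed a codeword.
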